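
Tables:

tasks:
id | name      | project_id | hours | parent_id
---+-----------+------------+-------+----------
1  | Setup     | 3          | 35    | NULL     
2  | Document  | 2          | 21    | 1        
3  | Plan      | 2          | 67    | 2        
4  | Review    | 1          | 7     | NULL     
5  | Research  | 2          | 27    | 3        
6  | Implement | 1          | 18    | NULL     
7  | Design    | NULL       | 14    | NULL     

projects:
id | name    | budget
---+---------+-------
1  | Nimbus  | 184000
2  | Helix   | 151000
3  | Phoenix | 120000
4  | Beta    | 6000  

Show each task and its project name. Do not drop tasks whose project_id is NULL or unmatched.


LEFT JOIN keeps every row from tasks (the left table); where project_id has no match in projects, the project columns become NULL. Walk through each task:
  - task 1 (Setup): project_id=3 -> matches Phoenix
  - task 2 (Document): project_id=2 -> matches Helix
  - task 3 (Plan): project_id=2 -> matches Helix
  - task 4 (Review): project_id=1 -> matches Nimbus
  - task 5 (Research): project_id=2 -> matches Helix
  - task 6 (Implement): project_id=1 -> matches Nimbus
  - task 7 (Design): project_id=NULL, no match -> kept with NULL
All 7 rows appear; 1 has NULL project.

SQL:
SELECT a.name, b.name AS project
FROM tasks a
LEFT JOIN projects b ON a.project_id = b.id

Result:
name      | project
----------+--------
Setup     | Phoenix
Document  | Helix  
Plan      | Helix  
Review    | Nimbus 
Research  | Helix  
Implement | Nimbus 
Design    | NULL   


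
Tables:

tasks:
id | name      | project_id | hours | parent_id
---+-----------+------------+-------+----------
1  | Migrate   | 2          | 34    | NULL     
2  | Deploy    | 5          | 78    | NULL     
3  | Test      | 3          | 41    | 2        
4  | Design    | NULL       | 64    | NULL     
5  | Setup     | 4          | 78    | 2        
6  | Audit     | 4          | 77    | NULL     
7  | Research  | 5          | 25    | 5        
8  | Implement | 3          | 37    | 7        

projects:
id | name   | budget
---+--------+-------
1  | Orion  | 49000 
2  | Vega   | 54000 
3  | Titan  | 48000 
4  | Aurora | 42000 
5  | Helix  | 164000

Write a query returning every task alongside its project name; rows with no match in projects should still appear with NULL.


LEFT JOIN keeps every row from tasks (the left table); where project_id has no match in projects, the project columns become NULL. Walk through each task:
  - task 1 (Migrate): project_id=2 -> matches Vega
  - task 2 (Deploy): project_id=5 -> matches Helix
  - task 3 (Test): project_id=3 -> matches Titan
  - task 4 (Design): project_id=NULL, no match -> kept with NULL
  - task 5 (Setup): project_id=4 -> matches Aurora
  - task 6 (Audit): project_id=4 -> matches Aurora
  - task 7 (Research): project_id=5 -> matches Helix
  - task 8 (Implement): project_id=3 -> matches Titan
All 8 rows appear; 1 has NULL project.

SQL:
SELECT a.name, b.name AS project
FROM tasks a
LEFT JOIN projects b ON a.project_id = b.id

Result:
name      | project
----------+--------
Migrate   | Vega   
Deploy    | Helix  
Test      | Titan  
Design    | NULL   
Setup     | Aurora 
Audit     | Aurora 
Research  | Helix  
Implement | Titan  


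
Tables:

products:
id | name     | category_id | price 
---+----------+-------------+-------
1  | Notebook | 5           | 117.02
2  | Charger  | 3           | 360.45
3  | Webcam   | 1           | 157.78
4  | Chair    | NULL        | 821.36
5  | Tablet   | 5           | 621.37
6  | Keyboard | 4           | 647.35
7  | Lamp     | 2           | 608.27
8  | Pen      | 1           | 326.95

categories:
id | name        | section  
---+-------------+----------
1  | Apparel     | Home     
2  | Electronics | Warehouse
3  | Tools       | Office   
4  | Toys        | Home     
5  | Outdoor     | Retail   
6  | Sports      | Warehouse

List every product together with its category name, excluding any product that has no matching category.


INNER JOIN keeps only products rows whose category_id matches an id in categories. Walk through each product:
  - product 1 (Notebook): category_id=5 -> matches Outdoor
  - product 2 (Charger): category_id=3 -> matches Tools
  - product 3 (Webcam): category_id=1 -> matches Apparel
  - product 4 (Chair): category_id=NULL, no match -> dropped
  - product 5 (Tablet): category_id=5 -> matches Outdoor
  - product 6 (Keyboard): category_id=4 -> matches Toys
  - product 7 (Lamp): category_id=2 -> matches Electronics
  - product 8 (Pen): category_id=1 -> matches Apparel
So 1 of 8 rows is dropped.

SQL:
SELECT a.name, b.name AS category
FROM products a
INNER JOIN categories b ON a.category_id = b.id

Result:
name     | category   
---------+------------
Notebook | Outdoor    
Charger  | Tools      
Webcam   | Apparel    
Tablet   | Outdoor    
Keyboard | Toys       
Lamp     | Electronics
Pen      | Apparel    


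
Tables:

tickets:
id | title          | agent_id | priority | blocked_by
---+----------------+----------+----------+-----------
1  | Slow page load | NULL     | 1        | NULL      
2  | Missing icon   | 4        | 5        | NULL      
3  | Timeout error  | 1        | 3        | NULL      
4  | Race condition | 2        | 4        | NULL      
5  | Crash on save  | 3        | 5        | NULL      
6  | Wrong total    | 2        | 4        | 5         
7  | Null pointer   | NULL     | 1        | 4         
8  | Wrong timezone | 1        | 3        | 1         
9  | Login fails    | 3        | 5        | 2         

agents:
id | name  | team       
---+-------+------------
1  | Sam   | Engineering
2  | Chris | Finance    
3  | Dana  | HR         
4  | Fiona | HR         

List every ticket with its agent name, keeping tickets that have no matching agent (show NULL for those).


LEFT JOIN keeps every row from tickets (the left table); where agent_id has no match in agents, the agent columns become NULL. Walk through each ticket:
  - ticket 1 (Slow page load): agent_id=NULL, no match -> kept with NULL
  - ticket 2 (Missing icon): agent_id=4 -> matches Fiona
  - ticket 3 (Timeout error): agent_id=1 -> matches Sam
  - ticket 4 (Race condition): agent_id=2 -> matches Chris
  - ticket 5 (Crash on save): agent_id=3 -> matches Dana
  - ticket 6 (Wrong total): agent_id=2 -> matches Chris
  - ticket 7 (Null pointer): agent_id=NULL, no match -> kept with NULL
  - ticket 8 (Wrong timezone): agent_id=1 -> matches Sam
  - ticket 9 (Login fails): agent_id=3 -> matches Dana
All 9 rows appear; 2 have NULL agent.

SQL:
SELECT a.title, b.name AS agent
FROM tickets a
LEFT JOIN agents b ON a.agent_id = b.id

Result:
title          | agent
---------------+------
Slow page load | NULL 
Missing icon   | Fiona
Timeout error  | Sam  
Race condition | Chris
Crash on save  | Dana 
Wrong total    | Chris
Null pointer   | NULL 
Wrong timezone | Sam  
Login fails    | Dana 


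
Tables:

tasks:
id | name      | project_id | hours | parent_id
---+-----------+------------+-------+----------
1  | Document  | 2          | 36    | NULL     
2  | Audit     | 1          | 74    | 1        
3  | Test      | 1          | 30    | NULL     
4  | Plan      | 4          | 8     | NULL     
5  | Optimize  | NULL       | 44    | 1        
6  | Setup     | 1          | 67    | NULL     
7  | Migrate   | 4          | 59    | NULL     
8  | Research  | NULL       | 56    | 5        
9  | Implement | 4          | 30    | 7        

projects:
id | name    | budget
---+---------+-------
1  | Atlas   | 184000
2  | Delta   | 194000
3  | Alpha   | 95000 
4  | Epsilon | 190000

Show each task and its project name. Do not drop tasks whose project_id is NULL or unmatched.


LEFT JOIN keeps every row from tasks (the left table); where project_id has no match in projects, the project columns become NULL. Walk through each task:
  - task 1 (Document): project_id=2 -> matches Delta
  - task 2 (Audit): project_id=1 -> matches Atlas
  - task 3 (Test): project_id=1 -> matches Atlas
  - task 4 (Plan): project_id=4 -> matches Epsilon
  - task 5 (Optimize): project_id=NULL, no match -> kept with NULL
  - task 6 (Setup): project_id=1 -> matches Atlas
  - task 7 (Migrate): project_id=4 -> matches Epsilon
  - task 8 (Research): project_id=NULL, no match -> kept with NULL
  - task 9 (Implement): project_id=4 -> matches Epsilon
All 9 rows appear; 2 have NULL project.

SQL:
SELECT a.name, b.name AS project
FROM tasks a
LEFT JOIN projects b ON a.project_id = b.id

Result:
name      | project
----------+--------
Document  | Delta  
Audit     | Atlas  
Test      | Atlas  
Plan      | Epsilon
Optimize  | NULL   
Setup     | Atlas  
Migrate   | Epsilon
Research  | NULL   
Implement | Epsilon


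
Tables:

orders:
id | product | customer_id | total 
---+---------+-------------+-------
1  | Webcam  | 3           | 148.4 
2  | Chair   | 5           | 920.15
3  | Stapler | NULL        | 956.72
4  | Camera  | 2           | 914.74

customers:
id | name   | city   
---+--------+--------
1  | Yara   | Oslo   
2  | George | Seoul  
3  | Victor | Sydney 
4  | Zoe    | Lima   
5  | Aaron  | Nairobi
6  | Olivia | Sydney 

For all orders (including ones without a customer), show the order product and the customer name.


LEFT JOIN keeps every row from orders (the left table); where customer_id has no match in customers, the customer columns become NULL. Walk through each order:
  - order 1 (Webcam): customer_id=3 -> matches Victor
  - order 2 (Chair): customer_id=5 -> matches Aaron
  - order 3 (Stapler): customer_id=NULL, no match -> kept with NULL
  - order 4 (Camera): customer_id=2 -> matches George
All 4 rows appear; 1 has NULL customer.

SQL:
SELECT a.product, b.name AS customer
FROM orders a
LEFT JOIN customers b ON a.customer_id = b.id

Result:
product | customer
--------+---------
Webcam  | Victor  
Chair   | Aaron   
Stapler | NULL    
Camera  | George  


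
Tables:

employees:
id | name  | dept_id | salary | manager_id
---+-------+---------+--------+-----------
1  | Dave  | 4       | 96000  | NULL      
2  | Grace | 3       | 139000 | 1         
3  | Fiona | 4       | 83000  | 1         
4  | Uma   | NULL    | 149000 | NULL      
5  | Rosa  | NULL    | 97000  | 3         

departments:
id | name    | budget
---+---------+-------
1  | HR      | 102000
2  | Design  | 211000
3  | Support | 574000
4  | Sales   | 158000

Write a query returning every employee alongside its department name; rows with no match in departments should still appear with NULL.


LEFT JOIN keeps every row from employees (the left table); where dept_id has no match in departments, the department columns become NULL. Walk through each employee:
  - employee 1 (Dave): dept_id=4 -> matches Sales
  - employee 2 (Grace): dept_id=3 -> matches Support
  - employee 3 (Fiona): dept_id=4 -> matches Sales
  - employee 4 (Uma): dept_id=NULL, no match -> kept with NULL
  - employee 5 (Rosa): dept_id=NULL, no match -> kept with NULL
All 5 rows appear; 2 have NULL department.

SQL:
SELECT a.name, b.name AS department
FROM employees a
LEFT JOIN departments b ON a.dept_id = b.id

Result:
name  | department
------+-----------
Dave  | Sales     
Grace | Support   
Fiona | Sales     
Uma   | NULL      
Rosa  | NULL      


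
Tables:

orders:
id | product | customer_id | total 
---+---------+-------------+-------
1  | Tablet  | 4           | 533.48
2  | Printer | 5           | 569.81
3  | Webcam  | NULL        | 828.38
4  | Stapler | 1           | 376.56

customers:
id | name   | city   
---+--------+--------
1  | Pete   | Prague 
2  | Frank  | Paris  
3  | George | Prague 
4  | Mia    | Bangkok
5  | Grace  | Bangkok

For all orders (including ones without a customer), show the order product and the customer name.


LEFT JOIN keeps every row from orders (the left table); where customer_id has no match in customers, the customer columns become NULL. Walk through each order:
  - order 1 (Tablet): customer_id=4 -> matches Mia
  - order 2 (Printer): customer_id=5 -> matches Grace
  - order 3 (Webcam): customer_id=NULL, no match -> kept with NULL
  - order 4 (Stapler): customer_id=1 -> matches Pete
All 4 rows appear; 1 has NULL customer.

SQL:
SELECT a.product, b.name AS customer
FROM orders a
LEFT JOIN customers b ON a.customer_id = b.id

Result:
product | customer
--------+---------
Tablet  | Mia     
Printer | Grace   
Webcam  | NULL    
Stapler | Pete    


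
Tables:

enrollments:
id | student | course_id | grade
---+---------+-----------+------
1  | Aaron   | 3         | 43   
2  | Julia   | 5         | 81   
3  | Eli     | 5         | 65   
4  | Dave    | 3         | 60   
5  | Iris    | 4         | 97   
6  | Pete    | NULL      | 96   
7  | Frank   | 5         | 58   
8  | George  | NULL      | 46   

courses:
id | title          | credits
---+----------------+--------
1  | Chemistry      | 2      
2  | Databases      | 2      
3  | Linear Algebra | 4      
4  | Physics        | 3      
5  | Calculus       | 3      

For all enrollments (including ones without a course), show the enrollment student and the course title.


LEFT JOIN keeps every row from enrollments (the left table); where course_id has no match in courses, the course columns become NULL. Walk through each enrollment:
  - enrollment 1 (Aaron): course_id=3 -> matches Linear Algebra
  - enrollment 2 (Julia): course_id=5 -> matches Calculus
  - enrollment 3 (Eli): course_id=5 -> matches Calculus
  - enrollment 4 (Dave): course_id=3 -> matches Linear Algebra
  - enrollment 5 (Iris): course_id=4 -> matches Physics
  - enrollment 6 (Pete): course_id=NULL, no match -> kept with NULL
  - enrollment 7 (Frank): course_id=5 -> matches Calculus
  - enrollment 8 (George): course_id=NULL, no match -> kept with NULL
All 8 rows appear; 2 have NULL course.

SQL:
SELECT a.student, b.title AS course
FROM enrollments a
LEFT JOIN courses b ON a.course_id = b.id

Result:
student | course        
--------+---------------
Aaron   | Linear Algebra
Julia   | Calculus      
Eli     | Calculus      
Dave    | Linear Algebra
Iris    | Physics       
Pete    | NULL          
Frank   | Calculus      
George  | NULL          


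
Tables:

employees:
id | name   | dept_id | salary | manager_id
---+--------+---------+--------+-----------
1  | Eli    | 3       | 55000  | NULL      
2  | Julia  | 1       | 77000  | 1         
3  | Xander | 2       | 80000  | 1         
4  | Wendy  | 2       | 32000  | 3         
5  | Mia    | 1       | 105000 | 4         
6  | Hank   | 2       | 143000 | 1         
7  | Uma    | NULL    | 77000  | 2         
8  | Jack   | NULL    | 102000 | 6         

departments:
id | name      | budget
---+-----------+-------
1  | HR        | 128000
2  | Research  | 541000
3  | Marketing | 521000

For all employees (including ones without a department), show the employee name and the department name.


LEFT JOIN keeps every row from employees (the left table); where dept_id has no match in departments, the department columns become NULL. Walk through each employee:
  - employee 1 (Eli): dept_id=3 -> matches Marketing
  - employee 2 (Julia): dept_id=1 -> matches HR
  - employee 3 (Xander): dept_id=2 -> matches Research
  - employee 4 (Wendy): dept_id=2 -> matches Research
  - employee 5 (Mia): dept_id=1 -> matches HR
  - employee 6 (Hank): dept_id=2 -> matches Research
  - employee 7 (Uma): dept_id=NULL, no match -> kept with NULL
  - employee 8 (Jack): dept_id=NULL, no match -> kept with NULL
All 8 rows appear; 2 have NULL department.

SQL:
SELECT a.name, b.name AS department
FROM employees a
LEFT JOIN departments b ON a.dept_id = b.id

Result:
name   | department
-------+-----------
Eli    | Marketing 
Julia  | HR        
Xander | Research  
Wendy  | Research  
Mia    | HR        
Hank   | Research  
Uma    | NULL      
Jack   | NULL      


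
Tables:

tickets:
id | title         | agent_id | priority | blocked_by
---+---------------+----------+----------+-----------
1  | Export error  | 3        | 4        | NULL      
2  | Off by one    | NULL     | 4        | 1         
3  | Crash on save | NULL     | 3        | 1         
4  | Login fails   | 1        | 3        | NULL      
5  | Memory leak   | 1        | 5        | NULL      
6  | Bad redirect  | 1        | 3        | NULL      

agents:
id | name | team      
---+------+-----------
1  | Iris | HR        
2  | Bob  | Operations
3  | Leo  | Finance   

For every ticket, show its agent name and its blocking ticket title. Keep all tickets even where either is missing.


Two LEFT JOINs from the same base table tickets: one to agents via agent_id, one to tickets itself via blocked_by. Both are LEFT so every ticket is preserved.
Match against agents:
  - ticket 1 (Export error): agent_id=3 -> matches Leo
  - ticket 2 (Off by one): agent_id=NULL, no match -> kept with NULL
  - ticket 3 (Crash on save): agent_id=NULL, no match -> kept with NULL
  - ticket 4 (Login fails): agent_id=1 -> matches Iris
  - ticket 5 (Memory leak): agent_id=1 -> matches Iris
  - ticket 6 (Bad redirect): agent_id=1 -> matches Iris
Match against tickets (self):
  - ticket 1 (Export error): blocked_by=NULL -> NULL
  - ticket 2 (Off by one): blocked_by=1 -> Export error
  - ticket 3 (Crash on save): blocked_by=1 -> Export error
  - ticket 4 (Login fails): blocked_by=NULL -> NULL
  - ticket 5 (Memory leak): blocked_by=NULL -> NULL
  - ticket 6 (Bad redirect): blocked_by=NULL -> NULL

SQL:
SELECT a.title, b.name AS agent, c.title AS blocked_by
FROM tickets a
LEFT JOIN agents b ON a.agent_id = b.id
LEFT JOIN tickets c ON a.blocked_by = c.id

Result:
title         | agent | blocked_by  
--------------+-------+-------------
Export error  | Leo   | NULL        
Off by one    | NULL  | Export error
Crash on save | NULL  | Export error
Login fails   | Iris  | NULL        
Memory leak   | Iris  | NULL        
Bad redirect  | Iris  | NULL        


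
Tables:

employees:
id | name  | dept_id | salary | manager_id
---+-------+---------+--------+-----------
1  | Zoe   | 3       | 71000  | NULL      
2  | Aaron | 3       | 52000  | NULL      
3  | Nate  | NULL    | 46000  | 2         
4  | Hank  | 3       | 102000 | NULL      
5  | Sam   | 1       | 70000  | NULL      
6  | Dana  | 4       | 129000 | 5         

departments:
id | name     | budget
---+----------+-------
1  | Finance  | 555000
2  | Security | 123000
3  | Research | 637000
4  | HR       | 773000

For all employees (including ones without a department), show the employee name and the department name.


LEFT JOIN keeps every row from employees (the left table); where dept_id has no match in departments, the department columns become NULL. Walk through each employee:
  - employee 1 (Zoe): dept_id=3 -> matches Research
  - employee 2 (Aaron): dept_id=3 -> matches Research
  - employee 3 (Nate): dept_id=NULL, no match -> kept with NULL
  - employee 4 (Hank): dept_id=3 -> matches Research
  - employee 5 (Sam): dept_id=1 -> matches Finance
  - employee 6 (Dana): dept_id=4 -> matches HR
All 6 rows appear; 1 has NULL department.

SQL:
SELECT a.name, b.name AS department
FROM employees a
LEFT JOIN departments b ON a.dept_id = b.id

Result:
name  | department
------+-----------
Zoe   | Research  
Aaron | Research  
Nate  | NULL      
Hank  | Research  
Sam   | Finance   
Dana  | HR        


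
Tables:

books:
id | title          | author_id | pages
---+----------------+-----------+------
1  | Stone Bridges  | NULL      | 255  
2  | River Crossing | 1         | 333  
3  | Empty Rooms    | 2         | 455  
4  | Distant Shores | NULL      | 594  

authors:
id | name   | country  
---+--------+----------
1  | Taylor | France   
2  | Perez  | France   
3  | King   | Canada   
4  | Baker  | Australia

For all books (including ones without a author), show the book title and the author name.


LEFT JOIN keeps every row from books (the left table); where author_id has no match in authors, the author columns become NULL. Walk through each book:
  - book 1 (Stone Bridges): author_id=NULL, no match -> kept with NULL
  - book 2 (River Crossing): author_id=1 -> matches Taylor
  - book 3 (Empty Rooms): author_id=2 -> matches Perez
  - book 4 (Distant Shores): author_id=NULL, no match -> kept with NULL
All 4 rows appear; 2 have NULL author.

SQL:
SELECT a.title, b.name AS author
FROM books a
LEFT JOIN authors b ON a.author_id = b.id

Result:
title          | author
---------------+-------
Stone Bridges  | NULL  
River Crossing | Taylor
Empty Rooms    | Perez 
Distant Shores | NULL  


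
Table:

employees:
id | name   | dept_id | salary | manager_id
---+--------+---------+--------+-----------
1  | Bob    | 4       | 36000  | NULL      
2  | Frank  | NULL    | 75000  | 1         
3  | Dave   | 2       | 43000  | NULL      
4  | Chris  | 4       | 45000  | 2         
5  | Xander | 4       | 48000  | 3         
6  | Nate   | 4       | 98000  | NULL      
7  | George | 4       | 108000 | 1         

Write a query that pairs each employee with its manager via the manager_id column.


This is a self-join: employees is joined to a second copy of itself, matching each row's manager_id to another row's id. Use LEFT JOIN so rows with manager_id=NULL are kept.
  - employee 1 (Bob): manager_id=NULL -> NULL
  - employee 2 (Frank): manager_id=1 -> Bob
  - employee 3 (Dave): manager_id=NULL -> NULL
  - employee 4 (Chris): manager_id=2 -> Frank
  - employee 5 (Xander): manager_id=3 -> Dave
  - employee 6 (Nate): manager_id=NULL -> NULL
  - employee 7 (George): manager_id=1 -> Bob

SQL:
SELECT a.name AS item, b.name AS manager
FROM employees a
LEFT JOIN employees b ON a.manager_id = b.id

Result:
item   | manager
-------+--------
Bob    | NULL   
Frank  | Bob    
Dave   | NULL   
Chris  | Frank  
Xander | Dave   
Nate   | NULL   
George | Bob    


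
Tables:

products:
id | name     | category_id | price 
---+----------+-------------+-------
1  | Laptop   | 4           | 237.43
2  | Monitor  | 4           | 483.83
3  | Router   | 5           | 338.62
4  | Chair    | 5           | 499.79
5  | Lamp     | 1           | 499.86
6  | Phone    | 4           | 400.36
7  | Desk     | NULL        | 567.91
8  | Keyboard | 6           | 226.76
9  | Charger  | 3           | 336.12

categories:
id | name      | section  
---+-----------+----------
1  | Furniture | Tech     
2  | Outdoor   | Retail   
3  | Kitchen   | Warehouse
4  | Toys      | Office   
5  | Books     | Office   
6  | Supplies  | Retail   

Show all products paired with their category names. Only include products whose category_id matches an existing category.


INNER JOIN keeps only products rows whose category_id matches an id in categories. Walk through each product:
  - product 1 (Laptop): category_id=4 -> matches Toys
  - product 2 (Monitor): category_id=4 -> matches Toys
  - product 3 (Router): category_id=5 -> matches Books
  - product 4 (Chair): category_id=5 -> matches Books
  - product 5 (Lamp): category_id=1 -> matches Furniture
  - product 6 (Phone): category_id=4 -> matches Toys
  - product 7 (Desk): category_id=NULL, no match -> dropped
  - product 8 (Keyboard): category_id=6 -> matches Supplies
  - product 9 (Charger): category_id=3 -> matches Kitchen
So 1 of 9 rows is dropped.

SQL:
SELECT a.name, b.name AS category
FROM products a
INNER JOIN categories b ON a.category_id = b.id

Result:
name     | category 
---------+----------
Laptop   | Toys     
Monitor  | Toys     
Router   | Books    
Chair    | Books    
Lamp     | Furniture
Phone    | Toys     
Keyboard | Supplies 
Charger  | Kitchen  


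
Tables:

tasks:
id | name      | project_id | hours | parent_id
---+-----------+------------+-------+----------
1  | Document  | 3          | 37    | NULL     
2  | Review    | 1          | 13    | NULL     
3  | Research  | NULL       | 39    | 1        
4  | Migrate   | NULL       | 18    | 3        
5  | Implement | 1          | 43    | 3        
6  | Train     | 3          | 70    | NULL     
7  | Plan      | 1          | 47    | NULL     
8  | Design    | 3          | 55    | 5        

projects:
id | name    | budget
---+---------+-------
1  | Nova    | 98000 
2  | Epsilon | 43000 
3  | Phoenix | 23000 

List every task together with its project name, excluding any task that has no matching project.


INNER JOIN keeps only tasks rows whose project_id matches an id in projects. Walk through each task:
  - task 1 (Document): project_id=3 -> matches Phoenix
  - task 2 (Review): project_id=1 -> matches Nova
  - task 3 (Research): project_id=NULL, no match -> dropped
  - task 4 (Migrate): project_id=NULL, no match -> dropped
  - task 5 (Implement): project_id=1 -> matches Nova
  - task 6 (Train): project_id=3 -> matches Phoenix
  - task 7 (Plan): project_id=1 -> matches Nova
  - task 8 (Design): project_id=3 -> matches Phoenix
So 2 of 8 rows are dropped.

SQL:
SELECT a.name, b.name AS project
FROM tasks a
INNER JOIN projects b ON a.project_id = b.id

Result:
name      | project
----------+--------
Document  | Phoenix
Review    | Nova   
Implement | Nova   
Train     | Phoenix
Plan      | Nova   
Design    | Phoenix


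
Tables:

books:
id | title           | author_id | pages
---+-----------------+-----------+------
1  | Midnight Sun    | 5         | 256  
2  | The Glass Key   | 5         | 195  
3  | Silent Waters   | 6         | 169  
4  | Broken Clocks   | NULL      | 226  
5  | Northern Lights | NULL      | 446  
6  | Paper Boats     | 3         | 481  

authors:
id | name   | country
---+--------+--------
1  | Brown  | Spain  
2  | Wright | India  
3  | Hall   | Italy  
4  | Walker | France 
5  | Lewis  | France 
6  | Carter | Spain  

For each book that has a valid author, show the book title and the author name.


INNER JOIN keeps only books rows whose author_id matches an id in authors. Walk through each book:
  - book 1 (Midnight Sun): author_id=5 -> matches Lewis
  - book 2 (The Glass Key): author_id=5 -> matches Lewis
  - book 3 (Silent Waters): author_id=6 -> matches Carter
  - book 4 (Broken Clocks): author_id=NULL, no match -> dropped
  - book 5 (Northern Lights): author_id=NULL, no match -> dropped
  - book 6 (Paper Boats): author_id=3 -> matches Hall
So 2 of 6 rows are dropped.

SQL:
SELECT a.title, b.name AS author
FROM books a
INNER JOIN authors b ON a.author_id = b.id

Result:
title         | author
--------------+-------
Midnight Sun  | Lewis 
The Glass Key | Lewis 
Silent Waters | Carter
Paper Boats   | Hall  


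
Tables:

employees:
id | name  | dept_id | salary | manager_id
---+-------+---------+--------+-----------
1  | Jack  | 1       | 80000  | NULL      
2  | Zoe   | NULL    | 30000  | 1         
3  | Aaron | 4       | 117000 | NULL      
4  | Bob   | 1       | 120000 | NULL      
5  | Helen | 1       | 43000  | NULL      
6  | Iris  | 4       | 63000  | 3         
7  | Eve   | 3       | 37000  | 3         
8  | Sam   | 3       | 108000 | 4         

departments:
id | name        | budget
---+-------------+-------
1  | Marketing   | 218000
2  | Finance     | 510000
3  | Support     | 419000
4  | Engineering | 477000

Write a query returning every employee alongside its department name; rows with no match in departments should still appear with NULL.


LEFT JOIN keeps every row from employees (the left table); where dept_id has no match in departments, the department columns become NULL. Walk through each employee:
  - employee 1 (Jack): dept_id=1 -> matches Marketing
  - employee 2 (Zoe): dept_id=NULL, no match -> kept with NULL
  - employee 3 (Aaron): dept_id=4 -> matches Engineering
  - employee 4 (Bob): dept_id=1 -> matches Marketing
  - employee 5 (Helen): dept_id=1 -> matches Marketing
  - employee 6 (Iris): dept_id=4 -> matches Engineering
  - employee 7 (Eve): dept_id=3 -> matches Support
  - employee 8 (Sam): dept_id=3 -> matches Support
All 8 rows appear; 1 has NULL department.

SQL:
SELECT a.name, b.name AS department
FROM employees a
LEFT JOIN departments b ON a.dept_id = b.id

Result:
name  | department 
------+------------
Jack  | Marketing  
Zoe   | NULL       
Aaron | Engineering
Bob   | Marketing  
Helen | Marketing  
Iris  | Engineering
Eve   | Support    
Sam   | Support    


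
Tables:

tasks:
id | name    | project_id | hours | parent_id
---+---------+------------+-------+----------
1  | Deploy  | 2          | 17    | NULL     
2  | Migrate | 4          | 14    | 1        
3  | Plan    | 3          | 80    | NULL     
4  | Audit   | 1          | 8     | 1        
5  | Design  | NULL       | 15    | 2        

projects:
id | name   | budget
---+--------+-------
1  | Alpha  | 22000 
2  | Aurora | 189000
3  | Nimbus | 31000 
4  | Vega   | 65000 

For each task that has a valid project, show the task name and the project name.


INNER JOIN keeps only tasks rows whose project_id matches an id in projects. Walk through each task:
  - task 1 (Deploy): project_id=2 -> matches Aurora
  - task 2 (Migrate): project_id=4 -> matches Vega
  - task 3 (Plan): project_id=3 -> matches Nimbus
  - task 4 (Audit): project_id=1 -> matches Alpha
  - task 5 (Design): project_id=NULL, no match -> dropped
So 1 of 5 rows is dropped.

SQL:
SELECT a.name, b.name AS project
FROM tasks a
INNER JOIN projects b ON a.project_id = b.id

Result:
name    | project
--------+--------
Deploy  | Aurora 
Migrate | Vega   
Plan    | Nimbus 
Audit   | Alpha  


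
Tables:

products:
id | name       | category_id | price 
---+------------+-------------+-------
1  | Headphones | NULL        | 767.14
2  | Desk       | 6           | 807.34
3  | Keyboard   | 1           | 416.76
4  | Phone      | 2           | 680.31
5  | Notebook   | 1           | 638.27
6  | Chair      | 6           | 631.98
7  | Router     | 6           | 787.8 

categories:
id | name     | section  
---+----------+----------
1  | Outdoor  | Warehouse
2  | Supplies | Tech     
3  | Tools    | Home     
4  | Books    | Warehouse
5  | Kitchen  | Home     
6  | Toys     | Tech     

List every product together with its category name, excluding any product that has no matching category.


INNER JOIN keeps only products rows whose category_id matches an id in categories. Walk through each product:
  - product 1 (Headphones): category_id=NULL, no match -> dropped
  - product 2 (Desk): category_id=6 -> matches Toys
  - product 3 (Keyboard): category_id=1 -> matches Outdoor
  - product 4 (Phone): category_id=2 -> matches Supplies
  - product 5 (Notebook): category_id=1 -> matches Outdoor
  - product 6 (Chair): category_id=6 -> matches Toys
  - product 7 (Router): category_id=6 -> matches Toys
So 1 of 7 rows is dropped.

SQL:
SELECT a.name, b.name AS category
FROM products a
INNER JOIN categories b ON a.category_id = b.id

Result:
name     | category
---------+---------
Desk     | Toys    
Keyboard | Outdoor 
Phone    | Supplies
Notebook | Outdoor 
Chair    | Toys    
Router   | Toys    


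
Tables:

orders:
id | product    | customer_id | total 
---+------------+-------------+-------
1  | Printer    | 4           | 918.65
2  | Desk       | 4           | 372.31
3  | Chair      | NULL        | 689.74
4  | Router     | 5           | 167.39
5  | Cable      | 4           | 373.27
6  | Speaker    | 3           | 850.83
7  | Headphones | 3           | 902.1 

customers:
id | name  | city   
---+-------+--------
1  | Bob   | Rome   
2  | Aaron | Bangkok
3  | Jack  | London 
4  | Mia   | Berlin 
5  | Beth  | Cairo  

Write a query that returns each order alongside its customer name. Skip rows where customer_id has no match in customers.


INNER JOIN keeps only orders rows whose customer_id matches an id in customers. Walk through each order:
  - order 1 (Printer): customer_id=4 -> matches Mia
  - order 2 (Desk): customer_id=4 -> matches Mia
  - order 3 (Chair): customer_id=NULL, no match -> dropped
  - order 4 (Router): customer_id=5 -> matches Beth
  - order 5 (Cable): customer_id=4 -> matches Mia
  - order 6 (Speaker): customer_id=3 -> matches Jack
  - order 7 (Headphones): customer_id=3 -> matches Jack
So 1 of 7 rows is dropped.

SQL:
SELECT a.product, b.name AS customer
FROM orders a
INNER JOIN customers b ON a.customer_id = b.id

Result:
product    | customer
-----------+---------
Printer    | Mia     
Desk       | Mia     
Router     | Beth    
Cable      | Mia     
Speaker    | Jack    
Headphones | Jack    


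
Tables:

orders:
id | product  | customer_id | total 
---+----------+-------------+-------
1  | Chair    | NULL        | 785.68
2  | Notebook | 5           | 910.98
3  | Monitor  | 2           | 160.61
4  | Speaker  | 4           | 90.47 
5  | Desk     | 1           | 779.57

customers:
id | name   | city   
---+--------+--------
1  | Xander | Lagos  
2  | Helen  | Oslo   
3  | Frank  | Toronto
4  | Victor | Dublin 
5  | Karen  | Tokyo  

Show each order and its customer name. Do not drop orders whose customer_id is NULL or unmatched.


LEFT JOIN keeps every row from orders (the left table); where customer_id has no match in customers, the customer columns become NULL. Walk through each order:
  - order 1 (Chair): customer_id=NULL, no match -> kept with NULL
  - order 2 (Notebook): customer_id=5 -> matches Karen
  - order 3 (Monitor): customer_id=2 -> matches Helen
  - order 4 (Speaker): customer_id=4 -> matches Victor
  - order 5 (Desk): customer_id=1 -> matches Xander
All 5 rows appear; 1 has NULL customer.

SQL:
SELECT a.product, b.name AS customer
FROM orders a
LEFT JOIN customers b ON a.customer_id = b.id

Result:
product  | customer
---------+---------
Chair    | NULL    
Notebook | Karen   
Monitor  | Helen   
Speaker  | Victor  
Desk     | Xander  


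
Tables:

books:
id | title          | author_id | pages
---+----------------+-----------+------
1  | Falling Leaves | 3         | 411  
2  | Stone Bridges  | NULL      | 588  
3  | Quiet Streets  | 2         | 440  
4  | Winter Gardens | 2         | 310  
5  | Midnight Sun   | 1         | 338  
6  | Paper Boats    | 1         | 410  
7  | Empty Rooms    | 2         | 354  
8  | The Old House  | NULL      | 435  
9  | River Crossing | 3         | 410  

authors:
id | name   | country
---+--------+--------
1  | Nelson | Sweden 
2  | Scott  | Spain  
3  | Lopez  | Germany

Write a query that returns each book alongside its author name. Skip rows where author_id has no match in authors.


INNER JOIN keeps only books rows whose author_id matches an id in authors. Walk through each book:
  - book 1 (Falling Leaves): author_id=3 -> matches Lopez
  - book 2 (Stone Bridges): author_id=NULL, no match -> dropped
  - book 3 (Quiet Streets): author_id=2 -> matches Scott
  - book 4 (Winter Gardens): author_id=2 -> matches Scott
  - book 5 (Midnight Sun): author_id=1 -> matches Nelson
  - book 6 (Paper Boats): author_id=1 -> matches Nelson
  - book 7 (Empty Rooms): author_id=2 -> matches Scott
  - book 8 (The Old House): author_id=NULL, no match -> dropped
  - book 9 (River Crossing): author_id=3 -> matches Lopez
So 2 of 9 rows are dropped.

SQL:
SELECT a.title, b.name AS author
FROM books a
INNER JOIN authors b ON a.author_id = b.id

Result:
title          | author
---------------+-------
Falling Leaves | Lopez 
Quiet Streets  | Scott 
Winter Gardens | Scott 
Midnight Sun   | Nelson
Paper Boats    | Nelson
Empty Rooms    | Scott 
River Crossing | Lopez 


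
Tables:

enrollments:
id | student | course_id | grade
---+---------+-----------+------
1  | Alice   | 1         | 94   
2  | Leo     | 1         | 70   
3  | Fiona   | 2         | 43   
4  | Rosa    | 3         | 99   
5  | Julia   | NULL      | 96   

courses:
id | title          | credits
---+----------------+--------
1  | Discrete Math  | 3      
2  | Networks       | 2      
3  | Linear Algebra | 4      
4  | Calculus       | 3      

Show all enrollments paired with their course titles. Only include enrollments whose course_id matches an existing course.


INNER JOIN keeps only enrollments rows whose course_id matches an id in courses. Walk through each enrollment:
  - enrollment 1 (Alice): course_id=1 -> matches Discrete Math
  - enrollment 2 (Leo): course_id=1 -> matches Discrete Math
  - enrollment 3 (Fiona): course_id=2 -> matches Networks
  - enrollment 4 (Rosa): course_id=3 -> matches Linear Algebra
  - enrollment 5 (Julia): course_id=NULL, no match -> dropped
So 1 of 5 rows is dropped.

SQL:
SELECT a.student, b.title AS course
FROM enrollments a
INNER JOIN courses b ON a.course_id = b.id

Result:
student | course        
--------+---------------
Alice   | Discrete Math 
Leo     | Discrete Math 
Fiona   | Networks      
Rosa    | Linear Algebra


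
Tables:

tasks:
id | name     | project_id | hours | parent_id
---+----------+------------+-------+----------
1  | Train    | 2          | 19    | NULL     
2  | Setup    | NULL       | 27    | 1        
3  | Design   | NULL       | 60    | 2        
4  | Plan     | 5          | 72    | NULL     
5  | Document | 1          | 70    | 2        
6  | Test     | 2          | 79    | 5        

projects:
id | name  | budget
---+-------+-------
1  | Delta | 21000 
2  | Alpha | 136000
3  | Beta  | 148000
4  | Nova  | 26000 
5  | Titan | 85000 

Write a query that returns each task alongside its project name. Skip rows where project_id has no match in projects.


INNER JOIN keeps only tasks rows whose project_id matches an id in projects. Walk through each task:
  - task 1 (Train): project_id=2 -> matches Alpha
  - task 2 (Setup): project_id=NULL, no match -> dropped
  - task 3 (Design): project_id=NULL, no match -> dropped
  - task 4 (Plan): project_id=5 -> matches Titan
  - task 5 (Document): project_id=1 -> matches Delta
  - task 6 (Test): project_id=2 -> matches Alpha
So 2 of 6 rows are dropped.

SQL:
SELECT a.name, b.name AS project
FROM tasks a
INNER JOIN projects b ON a.project_id = b.id

Result:
name     | project
---------+--------
Train    | Alpha  
Plan     | Titan  
Document | Delta  
Test     | Alpha  


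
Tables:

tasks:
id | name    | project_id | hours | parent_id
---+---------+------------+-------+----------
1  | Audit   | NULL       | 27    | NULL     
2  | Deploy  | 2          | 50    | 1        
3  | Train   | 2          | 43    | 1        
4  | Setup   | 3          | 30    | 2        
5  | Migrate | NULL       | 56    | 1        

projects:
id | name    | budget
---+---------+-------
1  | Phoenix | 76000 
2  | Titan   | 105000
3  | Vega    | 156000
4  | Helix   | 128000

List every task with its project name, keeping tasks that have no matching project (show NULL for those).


LEFT JOIN keeps every row from tasks (the left table); where project_id has no match in projects, the project columns become NULL. Walk through each task:
  - task 1 (Audit): project_id=NULL, no match -> kept with NULL
  - task 2 (Deploy): project_id=2 -> matches Titan
  - task 3 (Train): project_id=2 -> matches Titan
  - task 4 (Setup): project_id=3 -> matches Vega
  - task 5 (Migrate): project_id=NULL, no match -> kept with NULL
All 5 rows appear; 2 have NULL project.

SQL:
SELECT a.name, b.name AS project
FROM tasks a
LEFT JOIN projects b ON a.project_id = b.id

Result:
name    | project
--------+--------
Audit   | NULL   
Deploy  | Titan  
Train   | Titan  
Setup   | Vega   
Migrate | NULL   


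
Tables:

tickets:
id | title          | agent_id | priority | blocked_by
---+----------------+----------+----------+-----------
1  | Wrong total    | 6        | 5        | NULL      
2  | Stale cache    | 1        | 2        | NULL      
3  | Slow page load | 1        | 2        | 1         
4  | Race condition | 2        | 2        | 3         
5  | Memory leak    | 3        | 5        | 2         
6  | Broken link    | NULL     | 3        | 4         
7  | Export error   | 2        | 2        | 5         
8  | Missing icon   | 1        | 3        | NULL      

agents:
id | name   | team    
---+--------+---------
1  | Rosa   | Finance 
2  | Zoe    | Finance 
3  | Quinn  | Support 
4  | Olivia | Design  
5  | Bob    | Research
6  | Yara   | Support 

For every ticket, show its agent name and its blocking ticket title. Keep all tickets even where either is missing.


Two LEFT JOINs from the same base table tickets: one to agents via agent_id, one to tickets itself via blocked_by. Both are LEFT so every ticket is preserved.
Match against agents:
  - ticket 1 (Wrong total): agent_id=6 -> matches Yara
  - ticket 2 (Stale cache): agent_id=1 -> matches Rosa
  - ticket 3 (Slow page load): agent_id=1 -> matches Rosa
  - ticket 4 (Race condition): agent_id=2 -> matches Zoe
  - ticket 5 (Memory leak): agent_id=3 -> matches Quinn
  - ticket 6 (Broken link): agent_id=NULL, no match -> kept with NULL
  - ticket 7 (Export error): agent_id=2 -> matches Zoe
  - ticket 8 (Missing icon): agent_id=1 -> matches Rosa
Match against tickets (self):
  - ticket 1 (Wrong total): blocked_by=NULL -> NULL
  - ticket 2 (Stale cache): blocked_by=NULL -> NULL
  - ticket 3 (Slow page load): blocked_by=1 -> Wrong total
  - ticket 4 (Race condition): blocked_by=3 -> Slow page load
  - ticket 5 (Memory leak): blocked_by=2 -> Stale cache
  - ticket 6 (Broken link): blocked_by=4 -> Race condition
  - ticket 7 (Export error): blocked_by=5 -> Memory leak
  - ticket 8 (Missing icon): blocked_by=NULL -> NULL

SQL:
SELECT a.title, b.name AS agent, c.title AS blocked_by
FROM tickets a
LEFT JOIN agents b ON a.agent_id = b.id
LEFT JOIN tickets c ON a.blocked_by = c.id

Result:
title          | agent | blocked_by    
---------------+-------+---------------
Wrong total    | Yara  | NULL          
Stale cache    | Rosa  | NULL          
Slow page load | Rosa  | Wrong total   
Race condition | Zoe   | Slow page load
Memory leak    | Quinn | Stale cache   
Broken link    | NULL  | Race condition
Export error   | Zoe   | Memory leak   
Missing icon   | Rosa  | NULL          
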